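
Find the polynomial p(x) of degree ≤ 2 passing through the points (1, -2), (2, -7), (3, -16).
-2*x**2 + x - 1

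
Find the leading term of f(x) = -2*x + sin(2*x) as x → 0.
-4*x**3/3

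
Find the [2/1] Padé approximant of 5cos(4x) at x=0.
5 - 40*x**2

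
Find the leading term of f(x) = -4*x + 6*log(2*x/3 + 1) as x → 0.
-4*x**2/3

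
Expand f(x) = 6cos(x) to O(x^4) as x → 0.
6 - 3*x**2 + O(x**4)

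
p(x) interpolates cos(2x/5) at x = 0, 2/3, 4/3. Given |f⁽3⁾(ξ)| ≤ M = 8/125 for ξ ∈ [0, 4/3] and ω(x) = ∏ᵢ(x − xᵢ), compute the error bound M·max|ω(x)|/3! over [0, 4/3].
64*sqrt(3)/91125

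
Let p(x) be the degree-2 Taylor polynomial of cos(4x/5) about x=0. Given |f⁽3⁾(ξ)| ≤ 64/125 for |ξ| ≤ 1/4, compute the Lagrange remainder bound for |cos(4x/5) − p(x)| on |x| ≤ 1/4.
1/750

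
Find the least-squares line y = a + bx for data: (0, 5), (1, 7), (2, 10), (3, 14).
a = 9/2, b = 3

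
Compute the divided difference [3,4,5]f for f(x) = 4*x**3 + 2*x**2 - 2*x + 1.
50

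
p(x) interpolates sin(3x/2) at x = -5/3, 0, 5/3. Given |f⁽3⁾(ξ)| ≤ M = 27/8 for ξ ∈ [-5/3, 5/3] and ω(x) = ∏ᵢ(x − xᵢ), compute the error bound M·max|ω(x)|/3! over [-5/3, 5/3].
125*sqrt(3)/216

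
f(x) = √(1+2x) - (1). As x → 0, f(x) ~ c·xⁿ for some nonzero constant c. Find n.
1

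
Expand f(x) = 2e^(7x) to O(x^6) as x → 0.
2 + 14*x + 49*x**2 + 343*x**3/3 + 2401*x**4/12 + 16807*x**5/60 + O(x**6)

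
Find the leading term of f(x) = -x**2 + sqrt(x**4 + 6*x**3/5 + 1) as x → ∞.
3*x/5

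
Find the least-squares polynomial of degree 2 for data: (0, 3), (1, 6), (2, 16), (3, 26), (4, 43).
14/5 + (2)x + (2)x²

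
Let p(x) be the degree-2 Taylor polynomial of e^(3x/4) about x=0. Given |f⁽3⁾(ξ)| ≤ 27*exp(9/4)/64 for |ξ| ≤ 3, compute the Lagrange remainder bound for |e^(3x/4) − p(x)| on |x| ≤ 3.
243*exp(9/4)/128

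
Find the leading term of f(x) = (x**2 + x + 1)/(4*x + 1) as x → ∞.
x/4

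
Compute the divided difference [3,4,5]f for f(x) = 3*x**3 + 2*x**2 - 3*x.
38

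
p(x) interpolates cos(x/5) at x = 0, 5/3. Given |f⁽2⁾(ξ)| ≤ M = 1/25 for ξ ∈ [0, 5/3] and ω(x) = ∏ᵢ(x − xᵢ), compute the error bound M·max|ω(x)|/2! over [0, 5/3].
1/72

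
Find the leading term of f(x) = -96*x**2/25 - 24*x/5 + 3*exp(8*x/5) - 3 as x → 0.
256*x**3/125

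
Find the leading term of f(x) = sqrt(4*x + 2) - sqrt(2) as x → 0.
sqrt(2)*x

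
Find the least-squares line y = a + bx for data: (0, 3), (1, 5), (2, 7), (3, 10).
a = 14/5, b = 23/10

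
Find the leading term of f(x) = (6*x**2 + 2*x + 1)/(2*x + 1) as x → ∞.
3*x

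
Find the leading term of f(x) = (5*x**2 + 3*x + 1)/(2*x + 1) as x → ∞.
5*x/2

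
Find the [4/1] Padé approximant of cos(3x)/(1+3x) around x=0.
(27*x**4/8 - 9*x**2/2 + 1)/(3*x + 1)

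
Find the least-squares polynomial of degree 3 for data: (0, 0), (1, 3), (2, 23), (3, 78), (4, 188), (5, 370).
1/63 + (275/378)x + (-215/252)x² + (335/108)x³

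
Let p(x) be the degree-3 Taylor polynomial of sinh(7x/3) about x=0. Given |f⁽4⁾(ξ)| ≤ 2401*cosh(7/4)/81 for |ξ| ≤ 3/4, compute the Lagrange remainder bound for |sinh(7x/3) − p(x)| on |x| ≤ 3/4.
2401*cosh(7/4)/6144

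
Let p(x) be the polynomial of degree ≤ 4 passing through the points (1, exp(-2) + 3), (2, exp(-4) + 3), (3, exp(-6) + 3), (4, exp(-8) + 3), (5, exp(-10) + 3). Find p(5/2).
(-5*exp(8) - 20*exp(2) + 3 + 90*exp(4) + 60*exp(6) + 384*exp(10))*exp(-10)/128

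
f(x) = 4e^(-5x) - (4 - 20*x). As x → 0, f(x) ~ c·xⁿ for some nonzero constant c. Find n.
2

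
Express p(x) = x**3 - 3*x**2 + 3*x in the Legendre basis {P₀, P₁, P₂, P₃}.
-P₀ + (18/5)P₁ + (-2)P₂ + (2/5)P₃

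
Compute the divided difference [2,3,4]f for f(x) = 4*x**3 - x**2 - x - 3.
35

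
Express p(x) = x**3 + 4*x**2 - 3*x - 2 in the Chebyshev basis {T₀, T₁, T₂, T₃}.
(-9/4)T₁ + (2)T₂ + (1/4)T₃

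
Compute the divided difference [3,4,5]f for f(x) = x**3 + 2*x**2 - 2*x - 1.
14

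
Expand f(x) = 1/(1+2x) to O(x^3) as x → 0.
1 - 2*x + 4*x**2 + O(x**3)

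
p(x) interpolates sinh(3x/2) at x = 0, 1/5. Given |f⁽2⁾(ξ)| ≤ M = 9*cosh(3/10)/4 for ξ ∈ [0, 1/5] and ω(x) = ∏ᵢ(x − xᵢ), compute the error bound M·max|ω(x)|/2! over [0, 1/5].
9*cosh(3/10)/800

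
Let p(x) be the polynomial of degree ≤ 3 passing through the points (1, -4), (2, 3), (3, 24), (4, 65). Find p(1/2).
-33/8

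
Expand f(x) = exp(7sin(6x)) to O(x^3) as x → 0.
1 + 42*x + 882*x**2 + O(x**3)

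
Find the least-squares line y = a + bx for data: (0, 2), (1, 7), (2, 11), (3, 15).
a = 23/10, b = 43/10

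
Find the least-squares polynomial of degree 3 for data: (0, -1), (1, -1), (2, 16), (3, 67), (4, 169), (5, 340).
-65/63 + (-473/189)x + (-65/252)x² + (311/108)x³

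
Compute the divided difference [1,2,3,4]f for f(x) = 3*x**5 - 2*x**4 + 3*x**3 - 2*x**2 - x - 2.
178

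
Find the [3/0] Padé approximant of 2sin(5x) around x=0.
-125*x**3/3 + 10*x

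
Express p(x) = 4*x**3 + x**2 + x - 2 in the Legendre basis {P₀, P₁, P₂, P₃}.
(-5/3)P₀ + (17/5)P₁ + (2/3)P₂ + (8/5)P₃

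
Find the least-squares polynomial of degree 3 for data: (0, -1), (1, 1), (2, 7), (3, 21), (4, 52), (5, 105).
-15/14 + (257/84)x + (-25/14)x² + (13/12)x³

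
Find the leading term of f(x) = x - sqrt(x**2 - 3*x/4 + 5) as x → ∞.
3/8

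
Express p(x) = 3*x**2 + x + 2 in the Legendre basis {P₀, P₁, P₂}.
(3)P₀ + P₁ + (2)P₂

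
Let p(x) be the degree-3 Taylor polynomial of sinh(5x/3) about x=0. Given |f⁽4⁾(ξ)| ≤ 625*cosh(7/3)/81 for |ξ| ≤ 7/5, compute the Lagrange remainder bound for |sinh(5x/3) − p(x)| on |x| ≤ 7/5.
2401*cosh(7/3)/1944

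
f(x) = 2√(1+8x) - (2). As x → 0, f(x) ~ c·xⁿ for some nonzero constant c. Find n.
1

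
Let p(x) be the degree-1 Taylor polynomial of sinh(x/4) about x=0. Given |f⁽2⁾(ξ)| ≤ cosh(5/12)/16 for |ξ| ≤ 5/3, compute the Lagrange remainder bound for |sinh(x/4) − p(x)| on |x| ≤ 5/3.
25*cosh(5/12)/288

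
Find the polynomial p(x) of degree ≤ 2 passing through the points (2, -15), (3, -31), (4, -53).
-3*x**2 - x - 1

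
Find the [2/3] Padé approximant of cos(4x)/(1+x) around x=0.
(1 - 20*x**2/3)/(4*x**3/3 + 4*x**2/3 + x + 1)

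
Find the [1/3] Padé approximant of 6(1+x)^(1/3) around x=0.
(5*x + 6)/(x**3/81 - x**2/18 + x/2 + 1)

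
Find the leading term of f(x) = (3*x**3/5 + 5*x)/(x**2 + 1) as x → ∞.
3*x/5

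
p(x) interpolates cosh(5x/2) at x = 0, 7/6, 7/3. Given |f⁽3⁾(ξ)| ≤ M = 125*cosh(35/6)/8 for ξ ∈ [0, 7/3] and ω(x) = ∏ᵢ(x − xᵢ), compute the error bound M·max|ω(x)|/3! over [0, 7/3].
42875*sqrt(3)*cosh(35/6)/46656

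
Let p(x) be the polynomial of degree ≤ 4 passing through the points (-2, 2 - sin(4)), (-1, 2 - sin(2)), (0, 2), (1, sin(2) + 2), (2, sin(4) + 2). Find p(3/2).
5*sin(4)/16 + 7*sin(2)/8 + 2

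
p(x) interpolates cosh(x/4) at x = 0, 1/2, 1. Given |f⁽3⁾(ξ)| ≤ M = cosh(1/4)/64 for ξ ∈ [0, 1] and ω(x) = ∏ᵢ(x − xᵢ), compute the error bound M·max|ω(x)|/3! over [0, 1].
sqrt(3)*cosh(1/4)/13824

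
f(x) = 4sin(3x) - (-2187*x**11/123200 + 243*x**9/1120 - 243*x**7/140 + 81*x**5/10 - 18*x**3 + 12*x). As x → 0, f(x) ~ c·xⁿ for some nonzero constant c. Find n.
13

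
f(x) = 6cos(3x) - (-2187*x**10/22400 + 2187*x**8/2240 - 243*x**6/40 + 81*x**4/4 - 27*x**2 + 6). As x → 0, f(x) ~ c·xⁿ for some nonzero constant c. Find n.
12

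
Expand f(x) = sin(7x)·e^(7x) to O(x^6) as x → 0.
7*x + 49*x**2 + 343*x**3/3 - 16807*x**5/30 + O(x**6)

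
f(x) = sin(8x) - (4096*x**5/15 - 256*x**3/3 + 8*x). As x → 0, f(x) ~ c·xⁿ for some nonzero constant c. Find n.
7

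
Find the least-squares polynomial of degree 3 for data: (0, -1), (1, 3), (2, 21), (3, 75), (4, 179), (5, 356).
-61/63 + (919/378)x + (-457/252)x² + (337/108)x³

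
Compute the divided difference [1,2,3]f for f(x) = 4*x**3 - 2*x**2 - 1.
22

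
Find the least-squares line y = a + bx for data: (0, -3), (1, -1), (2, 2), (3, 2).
a = -27/10, b = 9/5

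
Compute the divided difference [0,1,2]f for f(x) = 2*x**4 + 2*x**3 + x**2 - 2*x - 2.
21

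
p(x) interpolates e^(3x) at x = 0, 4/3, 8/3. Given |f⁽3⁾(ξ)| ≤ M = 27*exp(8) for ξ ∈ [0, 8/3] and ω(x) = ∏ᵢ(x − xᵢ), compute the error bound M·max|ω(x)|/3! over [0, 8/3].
64*sqrt(3)*exp(8)/27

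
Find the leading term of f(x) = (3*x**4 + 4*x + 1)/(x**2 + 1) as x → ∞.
3*x**2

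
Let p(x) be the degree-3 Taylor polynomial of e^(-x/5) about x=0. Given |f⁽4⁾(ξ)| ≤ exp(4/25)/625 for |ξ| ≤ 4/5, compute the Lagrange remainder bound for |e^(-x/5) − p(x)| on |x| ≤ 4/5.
32*exp(4/25)/1171875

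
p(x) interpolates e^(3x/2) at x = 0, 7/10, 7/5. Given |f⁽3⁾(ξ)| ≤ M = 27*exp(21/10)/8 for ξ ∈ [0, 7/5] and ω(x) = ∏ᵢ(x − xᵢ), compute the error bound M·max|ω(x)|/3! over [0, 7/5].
343*sqrt(3)*exp(21/10)/8000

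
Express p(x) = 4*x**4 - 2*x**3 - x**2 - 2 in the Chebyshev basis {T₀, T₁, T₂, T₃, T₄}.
-T₀ + (-3/2)T₁ + (3/2)T₂ + (-1/2)T₃ + (1/2)T₄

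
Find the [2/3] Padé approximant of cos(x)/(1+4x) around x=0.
(1 - 5*x**2/12)/(x**3/3 + x**2/12 + 4*x + 1)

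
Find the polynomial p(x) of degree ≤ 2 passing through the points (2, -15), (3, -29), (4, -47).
-2*x**2 - 4*x + 1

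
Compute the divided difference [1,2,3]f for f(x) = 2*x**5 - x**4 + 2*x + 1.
155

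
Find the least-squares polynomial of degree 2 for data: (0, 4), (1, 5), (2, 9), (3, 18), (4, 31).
29/7 + (-111/70)x + (29/14)x²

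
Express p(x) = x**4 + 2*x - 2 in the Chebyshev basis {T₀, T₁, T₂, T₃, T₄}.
(-13/8)T₀ + (2)T₁ + (1/2)T₂ + (1/8)T₄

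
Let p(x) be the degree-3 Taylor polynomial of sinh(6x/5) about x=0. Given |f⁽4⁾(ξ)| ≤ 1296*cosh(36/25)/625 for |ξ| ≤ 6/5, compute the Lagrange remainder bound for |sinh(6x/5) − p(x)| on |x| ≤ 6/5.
69984*cosh(36/25)/390625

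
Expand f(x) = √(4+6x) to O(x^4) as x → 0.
2 + 3*x/2 - 9*x**2/16 + 27*x**3/64 + O(x**4)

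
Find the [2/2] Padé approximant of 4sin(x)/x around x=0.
(4 - 7*x**2/15)/(x**2/20 + 1)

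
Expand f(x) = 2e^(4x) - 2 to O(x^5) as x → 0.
8*x + 16*x**2 + 64*x**3/3 + 64*x**4/3 + O(x**5)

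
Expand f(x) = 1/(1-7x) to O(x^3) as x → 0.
1 + 7*x + 49*x**2 + O(x**3)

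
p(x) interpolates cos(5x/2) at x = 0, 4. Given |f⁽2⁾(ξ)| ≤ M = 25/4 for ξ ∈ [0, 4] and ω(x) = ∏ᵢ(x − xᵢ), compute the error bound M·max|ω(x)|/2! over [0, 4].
25/2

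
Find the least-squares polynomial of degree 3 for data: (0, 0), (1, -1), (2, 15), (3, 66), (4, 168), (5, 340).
-1/63 + (-1409/378)x + (-37/252)x² + (313/108)x³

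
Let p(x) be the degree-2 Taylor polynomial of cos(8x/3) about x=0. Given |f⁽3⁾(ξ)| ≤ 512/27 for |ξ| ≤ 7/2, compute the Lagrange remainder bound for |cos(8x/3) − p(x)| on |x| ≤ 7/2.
10976/81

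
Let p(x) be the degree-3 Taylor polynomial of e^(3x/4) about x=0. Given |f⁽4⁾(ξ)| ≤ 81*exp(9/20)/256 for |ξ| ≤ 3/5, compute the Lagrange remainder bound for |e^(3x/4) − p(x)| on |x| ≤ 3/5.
2187*exp(9/20)/1280000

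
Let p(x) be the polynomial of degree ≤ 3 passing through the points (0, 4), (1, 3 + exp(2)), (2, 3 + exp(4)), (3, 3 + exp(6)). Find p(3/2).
-exp(6)/16 + 47/16 + 9*exp(2)/16 + 9*exp(4)/16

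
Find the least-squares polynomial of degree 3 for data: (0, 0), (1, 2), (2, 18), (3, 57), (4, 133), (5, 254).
-1/126 + (-101/108)x + (155/126)x² + (197/108)x³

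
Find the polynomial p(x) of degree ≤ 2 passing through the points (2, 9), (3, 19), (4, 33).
2*x**2 + 1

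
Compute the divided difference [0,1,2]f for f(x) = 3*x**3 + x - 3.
9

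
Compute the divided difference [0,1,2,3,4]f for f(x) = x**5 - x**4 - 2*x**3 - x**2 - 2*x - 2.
9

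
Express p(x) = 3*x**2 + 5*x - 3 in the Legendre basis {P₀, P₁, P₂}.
(-2)P₀ + (5)P₁ + (2)P₂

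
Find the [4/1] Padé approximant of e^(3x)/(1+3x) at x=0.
(159*x**4/40 + 21*x**3/5 + 9*x**2/2 + 44*x/15 + 1)/(44*x/15 + 1)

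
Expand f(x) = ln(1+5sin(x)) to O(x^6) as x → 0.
5*x - 25*x**2/2 + 245*x**3/6 - 1825*x**4/12 + 14501*x**5/24 + O(x**6)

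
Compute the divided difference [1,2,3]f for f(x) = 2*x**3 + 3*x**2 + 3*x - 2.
15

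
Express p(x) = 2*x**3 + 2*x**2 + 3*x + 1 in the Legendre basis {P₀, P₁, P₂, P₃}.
(5/3)P₀ + (21/5)P₁ + (4/3)P₂ + (4/5)P₃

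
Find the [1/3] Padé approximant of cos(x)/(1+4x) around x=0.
(1 - 5*x/48)/(187*x**3/96 + x**2/12 + 187*x/48 + 1)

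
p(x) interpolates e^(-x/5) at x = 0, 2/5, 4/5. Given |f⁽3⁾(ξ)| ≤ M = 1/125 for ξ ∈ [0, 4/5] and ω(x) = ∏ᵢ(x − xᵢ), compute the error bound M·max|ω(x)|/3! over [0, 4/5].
8*sqrt(3)/421875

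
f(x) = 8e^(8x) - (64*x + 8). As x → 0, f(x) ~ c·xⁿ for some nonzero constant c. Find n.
2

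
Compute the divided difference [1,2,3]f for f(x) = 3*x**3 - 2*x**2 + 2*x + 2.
16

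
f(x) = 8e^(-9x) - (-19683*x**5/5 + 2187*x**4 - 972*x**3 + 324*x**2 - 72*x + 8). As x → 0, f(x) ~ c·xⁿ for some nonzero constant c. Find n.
6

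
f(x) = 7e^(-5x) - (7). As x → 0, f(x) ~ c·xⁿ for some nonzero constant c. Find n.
1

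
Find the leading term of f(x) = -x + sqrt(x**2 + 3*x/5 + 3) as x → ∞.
3/10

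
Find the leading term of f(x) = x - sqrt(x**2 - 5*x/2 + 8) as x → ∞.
5/4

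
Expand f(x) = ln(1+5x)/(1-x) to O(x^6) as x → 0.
5*x - 15*x**2/2 + 205*x**3/6 - 1465*x**4/12 + 6035*x**5/12 + O(x**6)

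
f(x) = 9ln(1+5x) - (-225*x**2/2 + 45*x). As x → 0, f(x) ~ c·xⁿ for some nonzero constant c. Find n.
3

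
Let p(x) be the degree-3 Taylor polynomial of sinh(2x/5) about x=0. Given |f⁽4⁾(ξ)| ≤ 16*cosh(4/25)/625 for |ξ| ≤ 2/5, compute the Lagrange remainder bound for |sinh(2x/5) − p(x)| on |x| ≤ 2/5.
32*cosh(4/25)/1171875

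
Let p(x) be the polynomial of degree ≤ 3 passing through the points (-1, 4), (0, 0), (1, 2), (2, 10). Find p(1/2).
1/4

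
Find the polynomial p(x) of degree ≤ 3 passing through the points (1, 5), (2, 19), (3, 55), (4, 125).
2*x**3 - x**2 + 3*x + 1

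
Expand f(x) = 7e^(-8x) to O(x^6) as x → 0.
7 - 56*x + 224*x**2 - 1792*x**3/3 + 3584*x**4/3 - 28672*x**5/15 + O(x**6)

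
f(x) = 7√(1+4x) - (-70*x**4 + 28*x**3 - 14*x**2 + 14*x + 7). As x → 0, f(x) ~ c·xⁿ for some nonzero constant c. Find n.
5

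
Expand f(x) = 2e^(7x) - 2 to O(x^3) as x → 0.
14*x + 49*x**2 + O(x**3)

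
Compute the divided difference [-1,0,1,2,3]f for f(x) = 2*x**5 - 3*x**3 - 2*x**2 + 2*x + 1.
10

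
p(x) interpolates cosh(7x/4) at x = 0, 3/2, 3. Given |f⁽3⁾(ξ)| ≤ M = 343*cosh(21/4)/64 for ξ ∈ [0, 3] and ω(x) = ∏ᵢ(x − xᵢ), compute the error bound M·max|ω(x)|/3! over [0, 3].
343*sqrt(3)*cosh(21/4)/512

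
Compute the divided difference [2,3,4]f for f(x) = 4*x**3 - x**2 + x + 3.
35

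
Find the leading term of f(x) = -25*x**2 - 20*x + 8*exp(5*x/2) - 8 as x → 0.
125*x**3/6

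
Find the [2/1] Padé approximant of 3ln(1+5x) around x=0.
5*x*(5*x + 6)/(2*(10*x/3 + 1))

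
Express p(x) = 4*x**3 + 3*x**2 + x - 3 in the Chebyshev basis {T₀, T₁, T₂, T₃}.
(-3/2)T₀ + (4)T₁ + (3/2)T₂ + T₃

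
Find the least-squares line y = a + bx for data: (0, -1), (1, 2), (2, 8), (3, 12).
a = -3/2, b = 9/2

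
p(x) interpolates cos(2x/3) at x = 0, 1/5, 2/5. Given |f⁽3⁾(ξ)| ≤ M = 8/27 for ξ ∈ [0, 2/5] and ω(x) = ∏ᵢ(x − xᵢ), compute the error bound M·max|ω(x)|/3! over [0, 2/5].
8*sqrt(3)/91125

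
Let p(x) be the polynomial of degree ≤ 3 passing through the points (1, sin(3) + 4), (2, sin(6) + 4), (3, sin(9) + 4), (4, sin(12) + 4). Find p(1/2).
-5*sin(12)/16 + 35*sin(3)/16 + 21*sin(9)/16 - 35*sin(6)/16 + 4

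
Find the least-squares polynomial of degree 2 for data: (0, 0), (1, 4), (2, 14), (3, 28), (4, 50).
4/35 + (34/35)x + (20/7)x²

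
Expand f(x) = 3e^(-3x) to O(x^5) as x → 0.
3 - 9*x + 27*x**2/2 - 27*x**3/2 + 81*x**4/8 + O(x**5)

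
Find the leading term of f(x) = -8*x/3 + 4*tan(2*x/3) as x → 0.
32*x**3/81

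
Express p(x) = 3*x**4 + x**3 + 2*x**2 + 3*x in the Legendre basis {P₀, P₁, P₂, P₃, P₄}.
(19/15)P₀ + (18/5)P₁ + (64/21)P₂ + (2/5)P₃ + (24/35)P₄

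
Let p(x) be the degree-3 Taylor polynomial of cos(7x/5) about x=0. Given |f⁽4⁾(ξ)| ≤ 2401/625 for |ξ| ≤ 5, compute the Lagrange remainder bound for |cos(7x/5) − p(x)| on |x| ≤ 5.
2401/24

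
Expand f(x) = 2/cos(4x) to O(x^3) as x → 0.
2 + 16*x**2 + O(x**3)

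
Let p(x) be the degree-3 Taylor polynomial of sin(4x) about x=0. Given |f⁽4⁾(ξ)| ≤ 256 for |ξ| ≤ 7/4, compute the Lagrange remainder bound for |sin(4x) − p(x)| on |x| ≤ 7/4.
2401/24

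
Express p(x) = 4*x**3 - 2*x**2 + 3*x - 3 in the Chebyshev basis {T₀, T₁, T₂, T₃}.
(-4)T₀ + (6)T₁ - T₂ + T₃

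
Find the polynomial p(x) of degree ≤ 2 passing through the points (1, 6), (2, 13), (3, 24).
2*x**2 + x + 3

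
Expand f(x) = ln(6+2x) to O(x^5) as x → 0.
log(6) + x/3 - x**2/18 + x**3/81 - x**4/324 + O(x**5)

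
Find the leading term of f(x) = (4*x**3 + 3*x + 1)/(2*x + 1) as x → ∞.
2*x**2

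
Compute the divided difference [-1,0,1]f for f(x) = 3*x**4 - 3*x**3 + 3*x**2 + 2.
6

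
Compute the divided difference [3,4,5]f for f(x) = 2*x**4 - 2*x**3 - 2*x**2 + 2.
168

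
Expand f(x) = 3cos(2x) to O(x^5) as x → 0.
3 - 6*x**2 + 2*x**4 + O(x**5)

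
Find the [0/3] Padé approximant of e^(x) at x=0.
1/(-x**3/6 + x**2/2 - x + 1)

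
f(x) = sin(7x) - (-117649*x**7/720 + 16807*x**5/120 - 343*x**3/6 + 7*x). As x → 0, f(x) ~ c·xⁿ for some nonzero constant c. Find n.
9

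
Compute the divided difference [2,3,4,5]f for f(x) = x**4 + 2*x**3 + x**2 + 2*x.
16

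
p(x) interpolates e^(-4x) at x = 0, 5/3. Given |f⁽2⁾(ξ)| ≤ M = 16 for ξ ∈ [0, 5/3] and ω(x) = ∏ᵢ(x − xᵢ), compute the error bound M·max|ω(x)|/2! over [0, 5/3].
50/9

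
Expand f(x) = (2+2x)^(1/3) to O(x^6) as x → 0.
2**(1/3) + 2**(1/3)*x/3 - 2**(1/3)*x**2/9 + 5*2**(1/3)*x**3/81 - 10*2**(1/3)*x**4/243 + 22*2**(1/3)*x**5/729 + O(x**6)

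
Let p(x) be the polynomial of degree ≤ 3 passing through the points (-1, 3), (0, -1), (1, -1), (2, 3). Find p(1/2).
-3/2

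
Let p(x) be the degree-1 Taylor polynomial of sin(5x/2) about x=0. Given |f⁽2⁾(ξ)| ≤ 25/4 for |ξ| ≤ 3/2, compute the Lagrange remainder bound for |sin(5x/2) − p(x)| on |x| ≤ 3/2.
225/32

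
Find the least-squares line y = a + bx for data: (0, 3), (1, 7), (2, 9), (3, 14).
a = 3, b = 7/2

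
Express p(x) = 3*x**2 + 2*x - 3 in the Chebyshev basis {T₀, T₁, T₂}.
(-3/2)T₀ + (2)T₁ + (3/2)T₂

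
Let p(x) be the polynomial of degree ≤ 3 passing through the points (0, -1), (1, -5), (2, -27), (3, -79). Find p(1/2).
-3/2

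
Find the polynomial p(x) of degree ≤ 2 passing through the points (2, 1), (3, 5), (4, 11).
x**2 - x - 1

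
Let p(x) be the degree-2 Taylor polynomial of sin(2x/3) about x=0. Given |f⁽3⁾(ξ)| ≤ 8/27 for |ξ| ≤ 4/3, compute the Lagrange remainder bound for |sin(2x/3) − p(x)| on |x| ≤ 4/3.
256/2187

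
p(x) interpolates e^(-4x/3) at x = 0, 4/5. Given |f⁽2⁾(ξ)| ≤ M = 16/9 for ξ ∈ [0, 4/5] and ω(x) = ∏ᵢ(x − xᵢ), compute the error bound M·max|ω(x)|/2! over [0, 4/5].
32/225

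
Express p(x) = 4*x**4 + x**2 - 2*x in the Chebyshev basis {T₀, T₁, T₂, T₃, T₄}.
(2)T₀ + (-2)T₁ + (5/2)T₂ + (1/2)T₄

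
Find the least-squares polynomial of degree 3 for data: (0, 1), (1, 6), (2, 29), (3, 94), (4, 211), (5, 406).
22/21 + (95/126)x + (16/21)x² + (55/18)x³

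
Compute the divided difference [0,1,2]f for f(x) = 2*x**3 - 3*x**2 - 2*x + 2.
3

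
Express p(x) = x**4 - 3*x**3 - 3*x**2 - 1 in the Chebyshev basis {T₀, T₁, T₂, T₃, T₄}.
(-17/8)T₀ + (-9/4)T₁ - T₂ + (-3/4)T₃ + (1/8)T₄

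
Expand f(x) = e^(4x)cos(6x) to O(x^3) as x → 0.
1 + 4*x - 10*x**2 + O(x**3)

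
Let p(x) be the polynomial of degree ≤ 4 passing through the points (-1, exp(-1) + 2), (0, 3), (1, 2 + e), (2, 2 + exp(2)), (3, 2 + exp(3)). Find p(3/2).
(3 + e*(-5*exp(3) + 236 + 90*e + 60*exp(2)))*exp(-1)/128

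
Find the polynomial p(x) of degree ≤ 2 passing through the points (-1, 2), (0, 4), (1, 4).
-x**2 + x + 4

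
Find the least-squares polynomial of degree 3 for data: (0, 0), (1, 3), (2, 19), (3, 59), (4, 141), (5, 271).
13/126 + (353/756)x + (19/126)x² + (229/108)x³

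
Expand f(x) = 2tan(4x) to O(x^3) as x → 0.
8*x + O(x**3)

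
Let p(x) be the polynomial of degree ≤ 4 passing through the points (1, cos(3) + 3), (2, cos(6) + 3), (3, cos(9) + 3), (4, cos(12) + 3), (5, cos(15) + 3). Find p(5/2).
45*cos(9)/64 - 5*cos(12)/32 + 3*cos(15)/128 - 5*cos(3)/128 + 15*cos(6)/32 + 3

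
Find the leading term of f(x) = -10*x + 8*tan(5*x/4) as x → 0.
125*x**3/24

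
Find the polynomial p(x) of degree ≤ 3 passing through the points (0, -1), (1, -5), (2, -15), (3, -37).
-x**3 - 3*x - 1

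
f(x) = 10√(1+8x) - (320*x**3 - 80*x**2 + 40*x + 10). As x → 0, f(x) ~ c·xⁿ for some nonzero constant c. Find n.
4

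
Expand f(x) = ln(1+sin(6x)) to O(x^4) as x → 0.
6*x - 18*x**2 + 36*x**3 + O(x**4)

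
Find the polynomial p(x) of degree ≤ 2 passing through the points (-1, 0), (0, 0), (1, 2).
x**2 + x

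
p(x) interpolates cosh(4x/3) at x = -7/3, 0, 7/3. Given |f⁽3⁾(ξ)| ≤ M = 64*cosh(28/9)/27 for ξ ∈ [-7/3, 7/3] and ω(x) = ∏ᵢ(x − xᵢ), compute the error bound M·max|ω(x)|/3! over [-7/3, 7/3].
21952*sqrt(3)*cosh(28/9)/19683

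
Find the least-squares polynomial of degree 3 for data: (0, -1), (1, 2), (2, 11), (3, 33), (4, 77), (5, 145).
-6/7 + (26/21)x + (5/28)x² + (13/12)x³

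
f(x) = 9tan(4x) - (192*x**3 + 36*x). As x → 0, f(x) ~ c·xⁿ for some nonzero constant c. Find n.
5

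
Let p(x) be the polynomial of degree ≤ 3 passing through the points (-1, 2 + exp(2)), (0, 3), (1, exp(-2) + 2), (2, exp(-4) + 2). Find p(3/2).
(5 + 15*exp(2) + (exp(2) + 27)*exp(4))*exp(-4)/16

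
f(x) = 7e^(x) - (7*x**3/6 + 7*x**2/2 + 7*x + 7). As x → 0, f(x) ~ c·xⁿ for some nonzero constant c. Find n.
4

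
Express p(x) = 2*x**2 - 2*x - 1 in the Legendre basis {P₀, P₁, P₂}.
(-1/3)P₀ + (-2)P₁ + (4/3)P₂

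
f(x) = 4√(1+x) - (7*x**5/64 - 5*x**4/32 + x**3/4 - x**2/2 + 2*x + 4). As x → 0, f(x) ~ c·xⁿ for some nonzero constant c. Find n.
6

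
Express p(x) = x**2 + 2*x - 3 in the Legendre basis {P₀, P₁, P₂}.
(-8/3)P₀ + (2)P₁ + (2/3)P₂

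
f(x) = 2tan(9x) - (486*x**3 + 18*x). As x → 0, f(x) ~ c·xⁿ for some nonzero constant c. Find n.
5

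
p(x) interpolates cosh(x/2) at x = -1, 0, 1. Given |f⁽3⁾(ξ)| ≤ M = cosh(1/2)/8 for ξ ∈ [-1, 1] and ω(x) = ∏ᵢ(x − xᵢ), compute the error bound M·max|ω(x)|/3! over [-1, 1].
sqrt(3)*cosh(1/2)/216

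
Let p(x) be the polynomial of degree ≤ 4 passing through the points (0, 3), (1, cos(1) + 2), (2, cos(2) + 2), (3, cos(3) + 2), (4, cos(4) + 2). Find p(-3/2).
-693*cos(1)/32 + 1485*cos(2)/64 + 315*cos(4)/128 + 1411/128 - 385*cos(3)/32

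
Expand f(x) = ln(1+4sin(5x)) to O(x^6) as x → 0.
20*x - 200*x**2 + 7750*x**3/3 - 115000*x**4/3 + 3640625*x**5/6 + O(x**6)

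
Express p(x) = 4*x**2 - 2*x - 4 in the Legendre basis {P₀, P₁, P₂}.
(-8/3)P₀ + (-2)P₁ + (8/3)P₂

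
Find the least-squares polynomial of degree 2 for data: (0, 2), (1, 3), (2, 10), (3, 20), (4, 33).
58/35 + (13/70)x + (27/14)x²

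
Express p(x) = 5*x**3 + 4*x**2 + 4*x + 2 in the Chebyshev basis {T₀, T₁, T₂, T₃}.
(4)T₀ + (31/4)T₁ + (2)T₂ + (5/4)T₃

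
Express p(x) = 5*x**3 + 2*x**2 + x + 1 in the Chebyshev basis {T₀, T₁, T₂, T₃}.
(2)T₀ + (19/4)T₁ + T₂ + (5/4)T₃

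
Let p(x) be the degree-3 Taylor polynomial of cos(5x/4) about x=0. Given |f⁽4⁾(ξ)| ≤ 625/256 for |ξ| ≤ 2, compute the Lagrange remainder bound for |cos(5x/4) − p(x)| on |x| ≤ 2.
625/384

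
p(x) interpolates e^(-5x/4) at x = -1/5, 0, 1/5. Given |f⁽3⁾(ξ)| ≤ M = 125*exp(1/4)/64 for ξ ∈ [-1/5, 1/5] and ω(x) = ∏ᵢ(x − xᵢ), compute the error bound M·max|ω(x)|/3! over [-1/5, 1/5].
sqrt(3)*exp(1/4)/1728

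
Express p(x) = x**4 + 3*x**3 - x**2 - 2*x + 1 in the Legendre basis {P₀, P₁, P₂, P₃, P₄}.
(13/15)P₀ + (-1/5)P₁ + (-2/21)P₂ + (6/5)P₃ + (8/35)P₄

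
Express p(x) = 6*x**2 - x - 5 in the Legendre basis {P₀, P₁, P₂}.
(-3)P₀ - P₁ + (4)P₂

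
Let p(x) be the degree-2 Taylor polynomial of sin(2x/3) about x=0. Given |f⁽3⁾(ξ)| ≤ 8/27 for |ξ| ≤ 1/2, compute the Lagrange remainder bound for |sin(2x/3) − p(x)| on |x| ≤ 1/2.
1/162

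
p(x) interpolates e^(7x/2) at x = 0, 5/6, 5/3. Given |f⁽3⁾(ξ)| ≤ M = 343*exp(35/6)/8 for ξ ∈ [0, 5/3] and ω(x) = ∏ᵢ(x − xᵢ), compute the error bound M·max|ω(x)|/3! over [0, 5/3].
42875*sqrt(3)*exp(35/6)/46656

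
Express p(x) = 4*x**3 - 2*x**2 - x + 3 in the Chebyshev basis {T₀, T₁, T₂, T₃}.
(2)T₀ + (2)T₁ - T₂ + T₃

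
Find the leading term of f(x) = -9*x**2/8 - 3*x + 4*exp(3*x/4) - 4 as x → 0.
9*x**3/32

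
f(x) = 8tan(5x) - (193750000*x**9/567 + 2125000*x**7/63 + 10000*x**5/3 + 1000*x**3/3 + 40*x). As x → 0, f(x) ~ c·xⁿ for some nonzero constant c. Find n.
11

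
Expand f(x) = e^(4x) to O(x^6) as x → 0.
1 + 4*x + 8*x**2 + 32*x**3/3 + 32*x**4/3 + 128*x**5/15 + O(x**6)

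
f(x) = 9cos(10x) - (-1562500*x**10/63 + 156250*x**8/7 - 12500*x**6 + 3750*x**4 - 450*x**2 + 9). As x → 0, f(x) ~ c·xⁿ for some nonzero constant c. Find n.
12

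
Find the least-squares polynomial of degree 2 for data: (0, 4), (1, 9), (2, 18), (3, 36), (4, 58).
29/7 + (17/14)x + (43/14)x²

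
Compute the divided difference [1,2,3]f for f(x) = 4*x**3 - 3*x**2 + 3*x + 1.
21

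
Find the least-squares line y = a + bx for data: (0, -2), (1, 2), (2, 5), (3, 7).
a = -3/2, b = 3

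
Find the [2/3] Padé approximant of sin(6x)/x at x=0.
(6 - 126*x**2/5)/(9*x**2/5 + 1)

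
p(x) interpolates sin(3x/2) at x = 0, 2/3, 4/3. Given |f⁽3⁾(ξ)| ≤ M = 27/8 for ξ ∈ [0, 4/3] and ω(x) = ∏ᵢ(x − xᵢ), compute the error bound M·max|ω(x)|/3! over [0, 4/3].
sqrt(3)/27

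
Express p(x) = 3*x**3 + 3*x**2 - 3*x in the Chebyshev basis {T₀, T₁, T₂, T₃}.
(3/2)T₀ + (-3/4)T₁ + (3/2)T₂ + (3/4)T₃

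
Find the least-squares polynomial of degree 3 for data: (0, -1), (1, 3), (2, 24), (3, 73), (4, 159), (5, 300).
-76/63 + (349/378)x + (65/36)x² + (217/108)x³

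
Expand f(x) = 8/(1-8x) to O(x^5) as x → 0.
8 + 64*x + 512*x**2 + 4096*x**3 + 32768*x**4 + O(x**5)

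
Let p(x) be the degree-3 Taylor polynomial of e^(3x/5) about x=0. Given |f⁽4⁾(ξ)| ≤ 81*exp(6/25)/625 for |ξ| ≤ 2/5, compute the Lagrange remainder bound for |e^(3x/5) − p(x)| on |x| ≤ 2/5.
54*exp(6/25)/390625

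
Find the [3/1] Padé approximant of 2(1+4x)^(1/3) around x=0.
(-128*x**3/81 + 32*x**2/9 + 8*x + 2)/(8*x/3 + 1)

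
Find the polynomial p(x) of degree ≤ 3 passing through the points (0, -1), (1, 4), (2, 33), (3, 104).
3*x**3 + 3*x**2 - x - 1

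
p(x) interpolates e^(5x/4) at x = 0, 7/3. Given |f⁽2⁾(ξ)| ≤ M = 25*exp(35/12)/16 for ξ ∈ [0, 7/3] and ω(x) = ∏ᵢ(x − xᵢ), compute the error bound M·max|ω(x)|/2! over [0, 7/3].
1225*exp(35/12)/1152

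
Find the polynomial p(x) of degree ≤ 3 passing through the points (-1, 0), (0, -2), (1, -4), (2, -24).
-3*x**3 + x - 2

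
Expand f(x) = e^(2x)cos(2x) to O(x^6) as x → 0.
1 + 2*x - 8*x**3/3 - 8*x**4/3 - 16*x**5/15 + O(x**6)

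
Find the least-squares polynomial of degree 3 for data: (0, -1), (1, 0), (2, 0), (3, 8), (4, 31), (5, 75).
-8/9 + (1115/378)x + (-911/252)x² + (131/108)x³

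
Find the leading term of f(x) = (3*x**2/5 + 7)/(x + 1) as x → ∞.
3*x/5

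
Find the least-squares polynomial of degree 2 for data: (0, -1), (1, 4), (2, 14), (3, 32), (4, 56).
-29/35 + (37/35)x + (23/7)x²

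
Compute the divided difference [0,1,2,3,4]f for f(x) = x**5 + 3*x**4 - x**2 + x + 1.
13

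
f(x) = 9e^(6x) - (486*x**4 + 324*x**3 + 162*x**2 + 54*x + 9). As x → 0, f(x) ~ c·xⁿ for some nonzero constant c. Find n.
5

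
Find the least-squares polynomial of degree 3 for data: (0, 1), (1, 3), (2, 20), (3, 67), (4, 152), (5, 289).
137/126 + (-2105/756)x + (151/63)x² + (209/108)x³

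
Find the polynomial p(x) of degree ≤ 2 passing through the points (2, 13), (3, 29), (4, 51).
3*x**2 + x - 1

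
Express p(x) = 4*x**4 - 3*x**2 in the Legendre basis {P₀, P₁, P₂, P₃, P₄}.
(-1/5)P₀ + (2/7)P₂ + (32/35)P₄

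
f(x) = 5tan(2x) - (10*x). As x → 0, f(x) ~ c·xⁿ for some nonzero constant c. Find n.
3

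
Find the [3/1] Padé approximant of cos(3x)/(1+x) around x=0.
(27*x**3/8 - 99*x**2/28 - 27*x/28 + 1)/(x/28 + 1)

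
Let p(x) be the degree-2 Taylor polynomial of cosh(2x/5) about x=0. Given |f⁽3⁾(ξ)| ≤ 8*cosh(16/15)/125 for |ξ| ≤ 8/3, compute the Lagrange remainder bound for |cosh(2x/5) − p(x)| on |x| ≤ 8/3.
2048*cosh(16/15)/10125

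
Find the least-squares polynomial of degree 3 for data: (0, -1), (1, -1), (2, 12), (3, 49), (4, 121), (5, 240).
-65/63 + (-473/189)x + (187/252)x² + (203/108)x³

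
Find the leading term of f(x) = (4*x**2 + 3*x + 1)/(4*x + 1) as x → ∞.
x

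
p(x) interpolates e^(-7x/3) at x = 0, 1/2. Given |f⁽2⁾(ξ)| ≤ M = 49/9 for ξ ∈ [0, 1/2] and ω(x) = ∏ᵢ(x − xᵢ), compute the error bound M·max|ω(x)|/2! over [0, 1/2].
49/288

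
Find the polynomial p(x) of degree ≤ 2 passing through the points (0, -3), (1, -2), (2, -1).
x - 3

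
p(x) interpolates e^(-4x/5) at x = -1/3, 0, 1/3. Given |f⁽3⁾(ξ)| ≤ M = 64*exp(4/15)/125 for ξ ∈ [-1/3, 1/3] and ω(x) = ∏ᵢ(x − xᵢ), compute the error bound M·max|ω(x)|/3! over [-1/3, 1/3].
64*sqrt(3)*exp(4/15)/91125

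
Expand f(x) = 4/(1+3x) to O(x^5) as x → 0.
4 - 12*x + 36*x**2 - 108*x**3 + 324*x**4 + O(x**5)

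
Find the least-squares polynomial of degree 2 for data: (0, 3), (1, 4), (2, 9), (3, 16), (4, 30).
16/5 + (-7/5)x + (2)x²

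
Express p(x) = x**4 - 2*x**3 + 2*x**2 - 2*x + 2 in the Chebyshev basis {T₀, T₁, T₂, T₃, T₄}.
(27/8)T₀ + (-7/2)T₁ + (3/2)T₂ + (-1/2)T₃ + (1/8)T₄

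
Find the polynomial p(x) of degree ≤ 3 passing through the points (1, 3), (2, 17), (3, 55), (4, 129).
2*x**3 + 1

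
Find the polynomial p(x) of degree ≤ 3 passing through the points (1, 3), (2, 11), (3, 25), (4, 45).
3*x**2 - x + 1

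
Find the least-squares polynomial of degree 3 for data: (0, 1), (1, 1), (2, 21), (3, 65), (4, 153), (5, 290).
53/63 + (-209/54)x + (719/252)x² + (205/108)x³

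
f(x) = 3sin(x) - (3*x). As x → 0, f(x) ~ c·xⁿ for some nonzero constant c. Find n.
3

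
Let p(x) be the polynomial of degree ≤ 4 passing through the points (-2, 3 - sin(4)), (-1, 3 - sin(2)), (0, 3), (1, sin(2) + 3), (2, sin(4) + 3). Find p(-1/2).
-5*sin(2)/8 + sin(4)/16 + 3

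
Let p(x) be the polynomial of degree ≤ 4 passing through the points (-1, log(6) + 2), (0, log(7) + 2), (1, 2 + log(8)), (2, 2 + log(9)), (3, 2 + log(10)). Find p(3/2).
2 + log(4*15**(123/128)*2**(3/32)*7**(27/32)/35)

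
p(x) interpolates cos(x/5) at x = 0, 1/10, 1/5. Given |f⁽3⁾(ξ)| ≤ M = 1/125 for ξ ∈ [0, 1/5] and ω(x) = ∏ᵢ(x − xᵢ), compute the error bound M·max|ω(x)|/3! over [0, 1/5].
sqrt(3)/3375000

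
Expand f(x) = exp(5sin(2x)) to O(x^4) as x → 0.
1 + 10*x + 50*x**2 + 160*x**3 + O(x**4)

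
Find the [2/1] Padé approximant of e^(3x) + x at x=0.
(x**2/2 + 3*x + 1)/(1 - x)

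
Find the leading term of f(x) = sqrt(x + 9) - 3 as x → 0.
x/6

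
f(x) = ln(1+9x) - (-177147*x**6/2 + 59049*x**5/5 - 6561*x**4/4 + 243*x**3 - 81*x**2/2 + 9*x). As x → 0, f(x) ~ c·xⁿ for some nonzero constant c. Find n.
7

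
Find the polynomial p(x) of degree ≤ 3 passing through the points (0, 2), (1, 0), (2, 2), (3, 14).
x**3 - x**2 - 2*x + 2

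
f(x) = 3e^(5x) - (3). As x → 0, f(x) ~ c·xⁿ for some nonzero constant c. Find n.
1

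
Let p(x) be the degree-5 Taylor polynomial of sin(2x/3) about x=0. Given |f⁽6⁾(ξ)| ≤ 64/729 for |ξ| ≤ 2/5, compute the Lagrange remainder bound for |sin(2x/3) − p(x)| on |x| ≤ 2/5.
256/512578125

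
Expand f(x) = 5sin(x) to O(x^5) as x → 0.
5*x - 5*x**3/6 + O(x**5)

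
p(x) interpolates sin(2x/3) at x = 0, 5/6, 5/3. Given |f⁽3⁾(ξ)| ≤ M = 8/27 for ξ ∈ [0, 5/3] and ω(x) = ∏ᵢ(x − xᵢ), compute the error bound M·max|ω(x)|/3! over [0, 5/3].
125*sqrt(3)/19683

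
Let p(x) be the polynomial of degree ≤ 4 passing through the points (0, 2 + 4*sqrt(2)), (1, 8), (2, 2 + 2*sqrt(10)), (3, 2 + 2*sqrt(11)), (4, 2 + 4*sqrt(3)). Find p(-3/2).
-2047/16 - 385*sqrt(11)/16 + 315*sqrt(3)/32 + 1155*sqrt(2)/32 + 1485*sqrt(10)/32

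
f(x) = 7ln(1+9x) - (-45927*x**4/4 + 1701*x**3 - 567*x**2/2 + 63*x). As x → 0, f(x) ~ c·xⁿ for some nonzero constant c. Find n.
5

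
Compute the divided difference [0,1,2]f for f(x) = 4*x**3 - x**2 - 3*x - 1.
11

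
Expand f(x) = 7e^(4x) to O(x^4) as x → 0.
7 + 28*x + 56*x**2 + 224*x**3/3 + O(x**4)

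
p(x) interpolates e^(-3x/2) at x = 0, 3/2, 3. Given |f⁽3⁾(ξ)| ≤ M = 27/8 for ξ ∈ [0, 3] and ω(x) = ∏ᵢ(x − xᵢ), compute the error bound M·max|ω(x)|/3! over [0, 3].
27*sqrt(3)/64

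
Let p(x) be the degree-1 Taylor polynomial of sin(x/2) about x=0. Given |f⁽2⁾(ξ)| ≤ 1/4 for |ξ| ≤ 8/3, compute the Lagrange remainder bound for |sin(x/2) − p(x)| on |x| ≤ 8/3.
8/9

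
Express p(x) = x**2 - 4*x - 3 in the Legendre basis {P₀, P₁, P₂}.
(-8/3)P₀ + (-4)P₁ + (2/3)P₂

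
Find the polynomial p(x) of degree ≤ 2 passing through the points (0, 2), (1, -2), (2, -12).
-3*x**2 - x + 2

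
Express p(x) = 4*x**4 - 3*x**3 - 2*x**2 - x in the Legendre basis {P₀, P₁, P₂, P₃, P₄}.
(2/15)P₀ + (-14/5)P₁ + (20/21)P₂ + (-6/5)P₃ + (32/35)P₄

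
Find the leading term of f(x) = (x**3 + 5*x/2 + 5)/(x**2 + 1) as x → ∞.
x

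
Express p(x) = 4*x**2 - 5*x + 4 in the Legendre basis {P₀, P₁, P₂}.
(16/3)P₀ + (-5)P₁ + (8/3)P₂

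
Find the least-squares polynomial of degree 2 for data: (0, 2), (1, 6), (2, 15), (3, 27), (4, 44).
68/35 + (31/14)x + (29/14)x²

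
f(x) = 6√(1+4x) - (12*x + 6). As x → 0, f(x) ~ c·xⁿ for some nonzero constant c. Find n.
2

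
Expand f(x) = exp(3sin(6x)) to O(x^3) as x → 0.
1 + 18*x + 162*x**2 + O(x**3)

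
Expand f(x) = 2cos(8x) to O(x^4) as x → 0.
2 - 64*x**2 + O(x**4)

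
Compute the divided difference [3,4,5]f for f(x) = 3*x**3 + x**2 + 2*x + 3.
37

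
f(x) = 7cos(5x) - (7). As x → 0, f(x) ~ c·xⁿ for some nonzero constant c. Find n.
2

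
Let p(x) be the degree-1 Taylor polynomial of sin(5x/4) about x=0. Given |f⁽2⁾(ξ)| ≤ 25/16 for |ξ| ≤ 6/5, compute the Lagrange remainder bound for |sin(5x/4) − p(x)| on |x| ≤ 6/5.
9/8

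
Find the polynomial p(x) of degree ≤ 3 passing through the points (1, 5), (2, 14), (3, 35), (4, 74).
x**3 + 2*x + 2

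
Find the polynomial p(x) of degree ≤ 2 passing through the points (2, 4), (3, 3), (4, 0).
-x**2 + 4*x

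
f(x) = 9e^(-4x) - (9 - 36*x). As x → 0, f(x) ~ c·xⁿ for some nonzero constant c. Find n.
2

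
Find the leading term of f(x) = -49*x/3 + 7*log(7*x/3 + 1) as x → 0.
-343*x**2/18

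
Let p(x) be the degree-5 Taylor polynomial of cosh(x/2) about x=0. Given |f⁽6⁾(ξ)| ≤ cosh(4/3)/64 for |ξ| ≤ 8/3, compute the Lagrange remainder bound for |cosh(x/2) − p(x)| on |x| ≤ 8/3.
256*cosh(4/3)/32805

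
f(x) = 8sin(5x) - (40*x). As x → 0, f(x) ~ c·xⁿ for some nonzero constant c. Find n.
3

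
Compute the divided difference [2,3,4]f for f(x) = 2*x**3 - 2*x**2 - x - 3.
16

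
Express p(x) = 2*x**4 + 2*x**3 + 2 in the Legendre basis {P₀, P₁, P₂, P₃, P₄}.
(12/5)P₀ + (6/5)P₁ + (8/7)P₂ + (4/5)P₃ + (16/35)P₄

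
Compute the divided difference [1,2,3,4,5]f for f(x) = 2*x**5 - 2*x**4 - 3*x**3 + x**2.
28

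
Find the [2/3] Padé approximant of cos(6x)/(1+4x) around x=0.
(1 - 15*x**2)/(12*x**3 + 3*x**2 + 4*x + 1)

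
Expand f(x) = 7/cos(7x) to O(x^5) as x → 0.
7 + 343*x**2/2 + 84035*x**4/24 + O(x**5)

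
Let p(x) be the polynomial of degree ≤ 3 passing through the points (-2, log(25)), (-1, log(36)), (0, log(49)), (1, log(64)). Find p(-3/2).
log(12*2**(1/4)*6834375**(1/8)*7**(3/8)/7)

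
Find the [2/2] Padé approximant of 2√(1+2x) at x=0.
(5*x**2/2 + 5*x + 2)/(x**2/4 + 3*x/2 + 1)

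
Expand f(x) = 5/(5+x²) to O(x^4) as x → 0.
1 - x**2/5 + O(x**4)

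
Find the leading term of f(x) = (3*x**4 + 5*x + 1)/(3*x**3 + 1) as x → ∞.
x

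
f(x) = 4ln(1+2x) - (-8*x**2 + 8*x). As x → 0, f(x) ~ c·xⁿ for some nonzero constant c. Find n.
3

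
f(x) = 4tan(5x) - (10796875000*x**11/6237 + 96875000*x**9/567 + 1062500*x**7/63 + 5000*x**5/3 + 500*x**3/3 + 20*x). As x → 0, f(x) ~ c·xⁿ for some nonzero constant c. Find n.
13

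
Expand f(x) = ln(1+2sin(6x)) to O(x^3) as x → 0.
12*x - 72*x**2 + O(x**3)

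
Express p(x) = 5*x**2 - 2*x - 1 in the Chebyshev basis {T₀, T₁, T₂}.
(3/2)T₀ + (-2)T₁ + (5/2)T₂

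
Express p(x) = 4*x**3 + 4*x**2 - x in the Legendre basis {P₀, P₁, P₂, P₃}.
(4/3)P₀ + (7/5)P₁ + (8/3)P₂ + (8/5)P₃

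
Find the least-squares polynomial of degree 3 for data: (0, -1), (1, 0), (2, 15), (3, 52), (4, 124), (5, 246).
-53/42 + (95/252)x + (-1/3)x² + (73/36)x³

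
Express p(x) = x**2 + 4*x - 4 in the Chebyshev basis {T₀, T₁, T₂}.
(-7/2)T₀ + (4)T₁ + (1/2)T₂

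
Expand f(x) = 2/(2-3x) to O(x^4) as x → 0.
1 + 3*x/2 + 9*x**2/4 + 27*x**3/8 + O(x**4)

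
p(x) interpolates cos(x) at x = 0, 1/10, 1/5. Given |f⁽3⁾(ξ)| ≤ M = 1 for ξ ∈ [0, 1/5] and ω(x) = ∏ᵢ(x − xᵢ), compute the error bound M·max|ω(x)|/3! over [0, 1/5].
sqrt(3)/27000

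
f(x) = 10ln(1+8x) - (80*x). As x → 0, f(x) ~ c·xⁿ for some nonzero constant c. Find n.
2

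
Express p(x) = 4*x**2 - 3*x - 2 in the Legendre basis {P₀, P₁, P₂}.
(-2/3)P₀ + (-3)P₁ + (8/3)P₂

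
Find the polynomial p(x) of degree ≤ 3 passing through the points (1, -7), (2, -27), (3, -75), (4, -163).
-2*x**3 - 2*x**2 - 3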